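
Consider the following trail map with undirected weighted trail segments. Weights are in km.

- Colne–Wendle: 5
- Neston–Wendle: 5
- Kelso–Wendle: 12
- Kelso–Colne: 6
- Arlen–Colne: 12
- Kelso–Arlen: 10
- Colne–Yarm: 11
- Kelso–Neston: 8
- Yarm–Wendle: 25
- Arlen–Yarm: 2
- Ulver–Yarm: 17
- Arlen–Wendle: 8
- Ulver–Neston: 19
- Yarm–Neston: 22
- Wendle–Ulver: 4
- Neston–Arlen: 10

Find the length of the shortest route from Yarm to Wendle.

Enumerating some paths:
Yarm–Colne–Wendle: 11+5 = 16
Yarm–Arlen–Neston–Wendle: 2+10+5 = 17
Yarm–Arlen–Wendle: 2+8 = 10
Yarm–Arlen–Colne–Wendle: 2+12+5 = 19
The minimum is 10 km via Yarm–Arlen–Wendle.

10 km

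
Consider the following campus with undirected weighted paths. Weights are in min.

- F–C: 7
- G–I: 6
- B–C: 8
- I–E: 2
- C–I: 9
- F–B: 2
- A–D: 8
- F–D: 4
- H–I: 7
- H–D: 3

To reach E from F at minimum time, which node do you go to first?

Enumerating some paths:
F → D → H → I → E: 4+3+7+2 = 16
F → C → I → E: 7+9+2 = 18
F → B → C → I → E: 2+8+9+2 = 21
The minimum is 16 min via F → D → H → I → E.
So from F the first move is to D.

D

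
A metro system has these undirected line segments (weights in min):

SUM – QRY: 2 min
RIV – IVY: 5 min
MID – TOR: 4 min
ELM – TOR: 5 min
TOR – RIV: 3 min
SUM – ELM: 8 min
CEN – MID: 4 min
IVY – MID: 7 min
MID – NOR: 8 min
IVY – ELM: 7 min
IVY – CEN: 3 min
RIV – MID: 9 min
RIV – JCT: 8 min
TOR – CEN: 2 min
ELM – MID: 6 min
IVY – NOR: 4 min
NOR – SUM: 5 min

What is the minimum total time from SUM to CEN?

12 min

Compare a few routes:
SUM - NOR - MID - CEN: 5+8+4 = 17
SUM - ELM - TOR - CEN: 8+5+2 = 15
SUM - NOR - IVY - CEN: 5+4+3 = 12
The minimum is 12 min via SUM - NOR - IVY - CEN.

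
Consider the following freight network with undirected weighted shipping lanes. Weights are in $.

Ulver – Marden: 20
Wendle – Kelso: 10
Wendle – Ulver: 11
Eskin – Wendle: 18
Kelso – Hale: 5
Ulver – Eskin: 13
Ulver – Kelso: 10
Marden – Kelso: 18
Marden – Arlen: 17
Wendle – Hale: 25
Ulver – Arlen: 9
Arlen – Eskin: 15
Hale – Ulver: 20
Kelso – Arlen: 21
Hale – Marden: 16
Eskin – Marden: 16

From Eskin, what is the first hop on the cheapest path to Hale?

Candidate routes:
Eskin - Marden - Hale: 16+16 = 32
Eskin - Wendle - Kelso - Hale: 18+10+5 = 33
Eskin - Ulver - Hale: 13+20 = 33
Eskin - Ulver - Kelso - Hale: 13+10+5 = 28
The minimum is $28 via Eskin - Ulver - Kelso - Hale.
So from Eskin the first move is to Ulver.

Ulver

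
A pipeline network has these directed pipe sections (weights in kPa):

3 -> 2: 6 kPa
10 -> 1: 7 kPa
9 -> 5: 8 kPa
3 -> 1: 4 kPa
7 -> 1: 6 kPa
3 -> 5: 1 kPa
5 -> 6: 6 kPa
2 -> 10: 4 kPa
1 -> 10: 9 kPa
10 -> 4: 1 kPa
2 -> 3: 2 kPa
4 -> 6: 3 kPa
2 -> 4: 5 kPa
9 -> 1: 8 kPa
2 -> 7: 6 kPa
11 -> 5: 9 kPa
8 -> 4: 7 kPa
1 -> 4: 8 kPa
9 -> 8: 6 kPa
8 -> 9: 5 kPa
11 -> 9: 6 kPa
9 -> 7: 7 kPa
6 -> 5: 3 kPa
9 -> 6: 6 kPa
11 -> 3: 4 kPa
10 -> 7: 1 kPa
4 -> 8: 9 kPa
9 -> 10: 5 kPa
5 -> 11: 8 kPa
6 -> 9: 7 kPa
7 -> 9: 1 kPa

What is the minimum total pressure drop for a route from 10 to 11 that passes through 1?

Shortest 10→1: 10 → 1 = 7
Shortest 1→11: 1 → 4 → 6 → 5 → 11 = 22
Total via 1: 7 + 22 = 29 kPa.

29 kPa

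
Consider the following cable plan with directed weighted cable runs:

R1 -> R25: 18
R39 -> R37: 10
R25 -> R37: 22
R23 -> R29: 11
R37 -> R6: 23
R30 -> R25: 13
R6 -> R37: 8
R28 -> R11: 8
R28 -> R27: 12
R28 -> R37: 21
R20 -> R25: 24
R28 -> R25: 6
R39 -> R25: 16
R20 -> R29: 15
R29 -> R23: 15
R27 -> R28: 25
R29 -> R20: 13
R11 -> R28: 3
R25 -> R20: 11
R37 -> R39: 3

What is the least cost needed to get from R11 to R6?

Compare a few routes:
R11–R28–R37–R6: 3+21+23 = 47
R11–R28–R25–R37–R6: 3+6+22+23 = 54
The minimum is 47 via R11–R28–R37–R6.

47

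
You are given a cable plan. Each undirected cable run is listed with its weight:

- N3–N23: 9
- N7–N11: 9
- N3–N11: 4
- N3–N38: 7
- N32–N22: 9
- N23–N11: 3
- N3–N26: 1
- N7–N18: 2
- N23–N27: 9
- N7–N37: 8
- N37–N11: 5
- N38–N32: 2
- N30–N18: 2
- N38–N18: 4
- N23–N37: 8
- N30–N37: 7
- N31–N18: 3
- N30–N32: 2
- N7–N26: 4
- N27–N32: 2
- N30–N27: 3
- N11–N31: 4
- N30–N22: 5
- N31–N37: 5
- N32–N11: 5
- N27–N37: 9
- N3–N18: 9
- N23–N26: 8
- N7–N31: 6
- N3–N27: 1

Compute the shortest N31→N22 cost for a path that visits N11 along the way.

Best N31 to N11: N31 → N11 costing 4
Best N11 to N22: N11 → N32 → N30 → N22 costing 12
Total via N11: 4 + 12 = 16.

16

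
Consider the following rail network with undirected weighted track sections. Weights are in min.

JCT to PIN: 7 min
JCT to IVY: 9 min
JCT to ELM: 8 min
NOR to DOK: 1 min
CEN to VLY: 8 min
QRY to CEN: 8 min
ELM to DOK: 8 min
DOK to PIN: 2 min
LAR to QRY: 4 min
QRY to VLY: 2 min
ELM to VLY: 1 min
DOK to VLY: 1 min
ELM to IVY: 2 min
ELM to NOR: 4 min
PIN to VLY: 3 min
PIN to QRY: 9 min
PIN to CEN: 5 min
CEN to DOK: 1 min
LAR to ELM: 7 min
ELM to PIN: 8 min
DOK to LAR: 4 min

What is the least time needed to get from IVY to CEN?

Compare a few routes:
IVY - ELM - NOR - DOK - CEN: 2+4+1+1 = 8
IVY - ELM - VLY - DOK - CEN: 2+1+1+1 = 5
The minimum is 5 min via IVY - ELM - VLY - DOK - CEN.

5 min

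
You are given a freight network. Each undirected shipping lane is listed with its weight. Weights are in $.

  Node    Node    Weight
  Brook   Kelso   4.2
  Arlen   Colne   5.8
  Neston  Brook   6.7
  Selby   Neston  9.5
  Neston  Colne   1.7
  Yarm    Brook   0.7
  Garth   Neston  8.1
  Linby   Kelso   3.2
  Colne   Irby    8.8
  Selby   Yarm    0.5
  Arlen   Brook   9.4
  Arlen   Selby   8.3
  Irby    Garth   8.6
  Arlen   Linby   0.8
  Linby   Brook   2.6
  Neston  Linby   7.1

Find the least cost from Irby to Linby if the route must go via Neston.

$17.6

Shortest Irby→Neston: Irby–Colne–Neston = 10.5
Best Neston to Linby: Neston–Linby costing 7.1
Total via Neston: 10.5 + 7.1 = $17.6.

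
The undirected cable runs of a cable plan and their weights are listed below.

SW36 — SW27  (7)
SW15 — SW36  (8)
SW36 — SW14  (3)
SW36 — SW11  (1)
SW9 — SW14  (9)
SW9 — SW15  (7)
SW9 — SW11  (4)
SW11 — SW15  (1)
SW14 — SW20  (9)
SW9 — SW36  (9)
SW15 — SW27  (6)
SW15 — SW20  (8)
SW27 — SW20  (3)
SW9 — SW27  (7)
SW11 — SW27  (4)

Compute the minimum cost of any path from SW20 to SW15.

Candidate routes:
SW20 → SW15: 8 = 8
SW20 → SW27 → SW15: 3+6 = 9
SW20 → SW27 → SW36 → SW11 → SW15: 3+7+1+1 = 12
SW20 → SW14 → SW36 → SW11 → SW15: 9+3+1+1 = 14
Cheapest is SW20 → SW15 at 8.

8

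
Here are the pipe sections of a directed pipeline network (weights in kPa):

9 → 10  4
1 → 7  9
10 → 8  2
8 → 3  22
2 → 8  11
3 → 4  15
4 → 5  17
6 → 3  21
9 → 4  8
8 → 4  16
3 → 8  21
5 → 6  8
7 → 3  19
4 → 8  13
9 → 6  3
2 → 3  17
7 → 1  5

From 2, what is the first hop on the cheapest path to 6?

8

Candidate routes:
2 → 8 → 4 → 5 → 6: 11+16+17+8 = 52
2 → 8 → 3 → 4 → 5 → 6: 11+22+15+17+8 = 73
2 → 3 → 4 → 5 → 6: 17+15+17+8 = 57
Cheapest is 2 → 8 → 4 → 5 → 6 at 52 kPa.
So from 2 the first move is to 8.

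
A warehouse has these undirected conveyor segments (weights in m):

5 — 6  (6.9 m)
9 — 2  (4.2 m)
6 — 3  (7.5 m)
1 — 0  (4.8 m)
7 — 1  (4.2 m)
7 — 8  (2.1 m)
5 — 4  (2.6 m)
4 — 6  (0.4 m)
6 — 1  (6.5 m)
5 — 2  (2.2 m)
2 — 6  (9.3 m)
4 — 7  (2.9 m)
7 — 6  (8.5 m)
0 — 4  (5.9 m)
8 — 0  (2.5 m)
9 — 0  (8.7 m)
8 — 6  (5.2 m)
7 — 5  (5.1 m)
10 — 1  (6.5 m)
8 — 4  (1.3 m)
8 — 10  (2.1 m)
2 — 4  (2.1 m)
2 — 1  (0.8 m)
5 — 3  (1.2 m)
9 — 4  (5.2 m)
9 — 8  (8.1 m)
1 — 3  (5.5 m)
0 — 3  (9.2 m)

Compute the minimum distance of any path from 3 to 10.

Compare a few routes:
3 - 5 - 2 - 4 - 8 - 10: 1.2+2.2+2.1+1.3+2.1 = 8.9
3 - 5 - 4 - 8 - 10: 1.2+2.6+1.3+2.1 = 7.2
The minimum is 7.2 m via 3 - 5 - 4 - 8 - 10.

7.2 m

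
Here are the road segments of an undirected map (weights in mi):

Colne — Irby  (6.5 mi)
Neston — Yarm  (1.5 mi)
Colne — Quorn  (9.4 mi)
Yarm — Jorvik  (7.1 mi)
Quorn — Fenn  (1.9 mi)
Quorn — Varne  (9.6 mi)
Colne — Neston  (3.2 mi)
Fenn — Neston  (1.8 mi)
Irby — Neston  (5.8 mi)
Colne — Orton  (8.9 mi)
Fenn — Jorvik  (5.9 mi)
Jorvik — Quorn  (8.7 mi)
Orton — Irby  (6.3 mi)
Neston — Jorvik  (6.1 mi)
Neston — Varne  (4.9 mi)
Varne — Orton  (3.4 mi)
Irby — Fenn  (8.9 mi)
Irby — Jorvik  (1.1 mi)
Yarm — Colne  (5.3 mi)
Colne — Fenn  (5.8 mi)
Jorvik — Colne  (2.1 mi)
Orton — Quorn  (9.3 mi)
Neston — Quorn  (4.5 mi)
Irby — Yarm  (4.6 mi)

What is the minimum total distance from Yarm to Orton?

Enumerating some paths:
Yarm - Irby - Orton: 4.6+6.3 = 10.9
Yarm - Neston - Varne - Orton: 1.5+4.9+3.4 = 9.8
Yarm - Neston - Colne - Orton: 1.5+3.2+8.9 = 13.6
Yarm - Neston - Irby - Orton: 1.5+5.8+6.3 = 13.6
Cheapest is Yarm - Neston - Varne - Orton at 9.8 mi.

9.8 mi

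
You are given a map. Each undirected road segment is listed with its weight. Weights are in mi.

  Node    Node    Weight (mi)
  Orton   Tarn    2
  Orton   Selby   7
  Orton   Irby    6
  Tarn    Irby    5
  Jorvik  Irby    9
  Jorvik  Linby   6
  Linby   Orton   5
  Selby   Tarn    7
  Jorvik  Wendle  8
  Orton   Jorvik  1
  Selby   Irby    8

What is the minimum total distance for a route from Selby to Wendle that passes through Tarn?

18 mi

Shortest Selby→Tarn: Selby–Tarn = 7
Best Tarn to Wendle: Tarn–Orton–Jorvik–Wendle costing 11
Total via Tarn: 7 + 11 = 18 mi.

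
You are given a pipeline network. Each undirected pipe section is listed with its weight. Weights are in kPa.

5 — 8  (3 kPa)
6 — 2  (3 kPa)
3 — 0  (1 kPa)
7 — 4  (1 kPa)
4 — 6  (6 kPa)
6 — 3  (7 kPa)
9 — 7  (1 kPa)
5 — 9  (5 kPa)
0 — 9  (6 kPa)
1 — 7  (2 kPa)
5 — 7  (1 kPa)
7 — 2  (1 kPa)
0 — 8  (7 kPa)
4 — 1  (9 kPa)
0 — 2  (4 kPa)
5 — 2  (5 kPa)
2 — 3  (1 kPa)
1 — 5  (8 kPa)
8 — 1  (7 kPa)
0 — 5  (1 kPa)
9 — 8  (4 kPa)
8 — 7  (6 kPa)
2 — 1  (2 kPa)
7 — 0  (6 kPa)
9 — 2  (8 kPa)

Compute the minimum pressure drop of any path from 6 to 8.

Settle nodes by increasing distance from 6:
6: 0
2: 3  (via 6)
3: 4  (via 2)
7: 4  (via 2)
0: 5  (via 3)
1: 5  (via 2)
4: 5  (via 7)
5: 5  (via 7)
9: 5  (via 7)
8: 8  (via 5)
Shortest route: 6 → 2 → 7 → 5 → 8 = 8 kPa.

8 kPa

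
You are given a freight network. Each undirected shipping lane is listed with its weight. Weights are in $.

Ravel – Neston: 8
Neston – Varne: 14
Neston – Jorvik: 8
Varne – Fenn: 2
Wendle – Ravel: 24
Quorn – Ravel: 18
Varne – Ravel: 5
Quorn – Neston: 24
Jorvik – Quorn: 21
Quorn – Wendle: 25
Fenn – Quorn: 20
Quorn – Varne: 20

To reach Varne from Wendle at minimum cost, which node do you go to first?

Enumerating some paths:
Wendle–Quorn–Varne: 25+20 = 45
Wendle–Ravel–Varne: 24+5 = 29
Wendle–Quorn–Fenn–Varne: 25+20+2 = 47
Wendle–Ravel–Neston–Varne: 24+8+14 = 46
Cheapest is Wendle–Ravel–Varne at $29.
So from Wendle the first move is to Ravel.

Ravel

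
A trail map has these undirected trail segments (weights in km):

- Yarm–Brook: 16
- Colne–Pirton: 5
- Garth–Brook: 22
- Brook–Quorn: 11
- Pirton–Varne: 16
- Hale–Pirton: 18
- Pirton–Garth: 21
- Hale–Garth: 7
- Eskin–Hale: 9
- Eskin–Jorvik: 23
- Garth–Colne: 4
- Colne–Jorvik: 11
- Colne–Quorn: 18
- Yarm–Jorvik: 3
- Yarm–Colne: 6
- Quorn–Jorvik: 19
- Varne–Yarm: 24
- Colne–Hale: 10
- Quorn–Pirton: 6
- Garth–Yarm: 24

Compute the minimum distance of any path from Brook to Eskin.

Compare a few routes:
Brook - Garth - Hale - Eskin: 22+7+9 = 38
Brook - Quorn - Pirton - Colne - Hale - Eskin: 11+6+5+10+9 = 41
The minimum is 38 km via Brook - Garth - Hale - Eskin.

38 km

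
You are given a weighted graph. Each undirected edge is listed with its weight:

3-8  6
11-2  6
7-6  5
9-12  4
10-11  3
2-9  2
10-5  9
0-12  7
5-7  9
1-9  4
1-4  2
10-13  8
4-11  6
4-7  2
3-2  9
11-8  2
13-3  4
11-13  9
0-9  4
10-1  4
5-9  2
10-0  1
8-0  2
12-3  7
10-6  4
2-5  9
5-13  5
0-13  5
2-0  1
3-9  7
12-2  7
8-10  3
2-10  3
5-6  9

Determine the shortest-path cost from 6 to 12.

12

Candidate routes:
6 - 10 - 0 - 12: 4+1+7 = 12
6 - 10 - 2 - 9 - 12: 4+3+2+4 = 13
Cheapest is 6 - 10 - 0 - 12 at 12.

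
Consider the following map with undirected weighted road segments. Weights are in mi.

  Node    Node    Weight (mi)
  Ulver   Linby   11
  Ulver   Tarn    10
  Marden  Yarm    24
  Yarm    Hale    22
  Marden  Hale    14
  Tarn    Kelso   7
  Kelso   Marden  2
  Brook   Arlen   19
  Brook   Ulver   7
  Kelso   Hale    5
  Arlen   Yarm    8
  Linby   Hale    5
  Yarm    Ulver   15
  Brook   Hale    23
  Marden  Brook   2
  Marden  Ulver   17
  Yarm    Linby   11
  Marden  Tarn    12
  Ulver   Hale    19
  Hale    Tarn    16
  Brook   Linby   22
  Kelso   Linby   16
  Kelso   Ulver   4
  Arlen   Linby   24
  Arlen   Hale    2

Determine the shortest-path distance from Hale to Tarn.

Shortest distances from Hale:
Hale: 0
Arlen: 2  (via Hale)
Kelso: 5  (via Hale)
Linby: 5  (via Hale)
Marden: 7  (via Kelso)
Brook: 9  (via Marden)
Ulver: 9  (via Kelso)
Yarm: 10  (via Arlen)
Tarn: 12  (via Kelso)
Shortest route: Hale–Kelso–Tarn = 12 mi.

12 mi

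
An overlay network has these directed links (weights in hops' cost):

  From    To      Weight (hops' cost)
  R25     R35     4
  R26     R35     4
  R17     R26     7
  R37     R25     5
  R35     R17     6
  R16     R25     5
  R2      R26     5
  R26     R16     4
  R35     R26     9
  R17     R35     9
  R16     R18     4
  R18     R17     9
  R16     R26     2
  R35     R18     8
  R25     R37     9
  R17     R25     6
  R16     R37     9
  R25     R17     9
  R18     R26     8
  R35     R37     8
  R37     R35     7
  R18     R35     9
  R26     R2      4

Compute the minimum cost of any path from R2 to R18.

Running Dijkstra from R2:
R2: 0
R26: 5  (via R2)
R16: 9  (via R26)
R35: 9  (via R26)
R18: 13  (via R16)
Shortest route: R2 → R26 → R16 → R18 = 13 hops' cost.

13 hops' cost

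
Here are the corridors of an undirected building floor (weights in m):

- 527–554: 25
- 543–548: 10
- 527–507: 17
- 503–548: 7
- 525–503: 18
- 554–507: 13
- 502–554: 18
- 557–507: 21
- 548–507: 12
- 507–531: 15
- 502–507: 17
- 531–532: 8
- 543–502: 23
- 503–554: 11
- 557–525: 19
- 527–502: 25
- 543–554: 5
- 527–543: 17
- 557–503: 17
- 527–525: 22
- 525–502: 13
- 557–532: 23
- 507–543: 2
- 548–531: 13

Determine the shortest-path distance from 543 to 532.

Enumerating some paths:
543 → 548 → 531 → 532: 10+13+8 = 31
543 → 507 → 548 → 531 → 532: 2+12+13+8 = 35
543 → 554 → 507 → 531 → 532: 5+13+15+8 = 41
543 → 507 → 531 → 532: 2+15+8 = 25
Cheapest is 543 → 507 → 531 → 532 at 25 m.

25 m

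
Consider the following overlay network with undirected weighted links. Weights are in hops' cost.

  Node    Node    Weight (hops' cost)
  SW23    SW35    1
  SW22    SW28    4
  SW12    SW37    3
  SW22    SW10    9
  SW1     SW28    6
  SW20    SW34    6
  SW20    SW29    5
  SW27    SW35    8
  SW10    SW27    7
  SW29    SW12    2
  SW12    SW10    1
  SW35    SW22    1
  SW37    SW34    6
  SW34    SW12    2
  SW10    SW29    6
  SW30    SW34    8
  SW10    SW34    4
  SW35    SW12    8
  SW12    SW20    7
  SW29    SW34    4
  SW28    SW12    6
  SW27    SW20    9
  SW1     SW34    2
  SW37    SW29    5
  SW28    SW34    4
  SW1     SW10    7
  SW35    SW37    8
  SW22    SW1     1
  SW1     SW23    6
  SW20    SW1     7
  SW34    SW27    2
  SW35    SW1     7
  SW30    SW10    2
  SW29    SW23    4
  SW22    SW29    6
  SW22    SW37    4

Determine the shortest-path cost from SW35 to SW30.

Settle nodes by increasing distance from SW35:
SW35: 0
SW22: 1  (via SW35)
SW23: 1  (via SW35)
SW1: 2  (via SW22)
SW34: 4  (via SW1)
SW28: 5  (via SW22)
SW37: 5  (via SW22)
SW29: 5  (via SW23)
SW27: 6  (via SW34)
SW12: 6  (via SW34)
SW10: 7  (via SW12)
SW20: 9  (via SW1)
SW30: 9  (via SW10)
Shortest route: SW35–SW22–SW1–SW34–SW12–SW10–SW30 = 9 hops' cost.

9 hops' cost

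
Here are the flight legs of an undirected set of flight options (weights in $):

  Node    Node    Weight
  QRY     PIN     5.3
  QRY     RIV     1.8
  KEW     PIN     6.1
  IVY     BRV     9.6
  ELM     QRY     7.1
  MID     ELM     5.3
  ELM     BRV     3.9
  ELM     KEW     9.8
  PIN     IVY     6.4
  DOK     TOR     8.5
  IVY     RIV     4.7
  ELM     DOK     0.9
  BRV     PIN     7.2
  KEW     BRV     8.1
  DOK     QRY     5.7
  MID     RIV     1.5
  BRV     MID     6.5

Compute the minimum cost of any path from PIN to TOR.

$19.5

Running Dijkstra from PIN:
PIN: 0
QRY: 5.3  (via PIN)
KEW: 6.1  (via PIN)
IVY: 6.4  (via PIN)
RIV: 7.1  (via QRY)
BRV: 7.2  (via PIN)
MID: 8.6  (via RIV)
DOK: 11  (via QRY)
ELM: 11.1  (via BRV)
TOR: 19.5  (via DOK)
Shortest route: PIN → QRY → DOK → TOR = $19.5.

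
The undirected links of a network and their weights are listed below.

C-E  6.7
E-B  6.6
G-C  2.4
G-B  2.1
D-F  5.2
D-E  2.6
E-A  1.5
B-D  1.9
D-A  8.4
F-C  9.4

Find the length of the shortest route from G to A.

Running Dijkstra from G:
G: 0
B: 2.1  (via G)
C: 2.4  (via G)
D: 4  (via B)
E: 6.6  (via D)
A: 8.1  (via E)
Shortest route: G → B → D → E → A = 8.1.

8.1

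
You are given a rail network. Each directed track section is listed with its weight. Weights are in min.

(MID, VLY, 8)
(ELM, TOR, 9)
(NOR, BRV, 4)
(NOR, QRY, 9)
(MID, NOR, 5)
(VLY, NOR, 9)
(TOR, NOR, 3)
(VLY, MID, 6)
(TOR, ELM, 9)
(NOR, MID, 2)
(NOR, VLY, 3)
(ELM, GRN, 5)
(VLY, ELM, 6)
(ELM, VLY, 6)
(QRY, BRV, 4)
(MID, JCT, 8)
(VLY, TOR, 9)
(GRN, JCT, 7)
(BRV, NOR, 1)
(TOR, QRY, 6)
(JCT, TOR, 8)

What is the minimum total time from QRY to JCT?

Candidate routes:
QRY - BRV - NOR - MID - JCT: 4+1+2+8 = 15
QRY - BRV - NOR - VLY - MID - JCT: 4+1+3+6+8 = 22
The minimum is 15 min via QRY - BRV - NOR - MID - JCT.

15 min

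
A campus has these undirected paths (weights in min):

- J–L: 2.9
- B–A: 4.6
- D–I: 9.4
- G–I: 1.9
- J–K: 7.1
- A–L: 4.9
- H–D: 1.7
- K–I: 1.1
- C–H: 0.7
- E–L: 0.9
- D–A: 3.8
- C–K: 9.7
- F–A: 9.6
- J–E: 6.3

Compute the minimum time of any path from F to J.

Candidate routes:
F - A - D - H - C - K - J: 9.6+3.8+1.7+0.7+9.7+7.1 = 32.6
F - A - D - I - K - J: 9.6+3.8+9.4+1.1+7.1 = 31
F - A - L - J: 9.6+4.9+2.9 = 17.4
F - A - L - E - J: 9.6+4.9+0.9+6.3 = 21.7
Cheapest is F - A - L - J at 17.4 min.

17.4 min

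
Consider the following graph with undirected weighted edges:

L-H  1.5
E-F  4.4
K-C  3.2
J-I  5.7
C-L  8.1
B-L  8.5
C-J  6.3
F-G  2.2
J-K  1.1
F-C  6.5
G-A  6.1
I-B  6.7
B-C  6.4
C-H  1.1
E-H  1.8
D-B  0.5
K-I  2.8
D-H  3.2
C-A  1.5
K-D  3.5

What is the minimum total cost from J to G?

11.9

Shortest distances from J:
J: 0
K: 1.1  (via J)
I: 3.9  (via K)
C: 4.3  (via K)
D: 4.6  (via K)
B: 5.1  (via D)
H: 5.4  (via C)
A: 5.8  (via C)
L: 6.9  (via H)
E: 7.2  (via H)
F: 10.8  (via C)
G: 11.9  (via A)
Shortest route: J–K–C–A–G = 11.9.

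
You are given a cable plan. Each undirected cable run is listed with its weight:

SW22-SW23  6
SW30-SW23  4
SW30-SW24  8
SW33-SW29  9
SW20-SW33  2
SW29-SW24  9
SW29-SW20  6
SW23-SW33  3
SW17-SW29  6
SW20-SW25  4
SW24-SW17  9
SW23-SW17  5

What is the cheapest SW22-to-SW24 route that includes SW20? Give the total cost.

Best SW22 to SW20: SW22 → SW23 → SW33 → SW20 costing 11
Best SW20 to SW24: SW20 → SW29 → SW24 costing 15
Total via SW20: 11 + 15 = 26.

26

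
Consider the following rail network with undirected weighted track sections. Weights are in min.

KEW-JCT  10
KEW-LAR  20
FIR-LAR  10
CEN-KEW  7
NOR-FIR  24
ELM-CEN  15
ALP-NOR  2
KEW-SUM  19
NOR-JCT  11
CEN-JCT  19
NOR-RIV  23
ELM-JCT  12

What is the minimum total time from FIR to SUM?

49 min

Enumerating some paths:
FIR → LAR → KEW → SUM: 10+20+19 = 49
FIR → NOR → JCT → CEN → KEW → SUM: 24+11+19+7+19 = 80
FIR → NOR → JCT → KEW → SUM: 24+11+10+19 = 64
Cheapest is FIR → LAR → KEW → SUM at 49 min.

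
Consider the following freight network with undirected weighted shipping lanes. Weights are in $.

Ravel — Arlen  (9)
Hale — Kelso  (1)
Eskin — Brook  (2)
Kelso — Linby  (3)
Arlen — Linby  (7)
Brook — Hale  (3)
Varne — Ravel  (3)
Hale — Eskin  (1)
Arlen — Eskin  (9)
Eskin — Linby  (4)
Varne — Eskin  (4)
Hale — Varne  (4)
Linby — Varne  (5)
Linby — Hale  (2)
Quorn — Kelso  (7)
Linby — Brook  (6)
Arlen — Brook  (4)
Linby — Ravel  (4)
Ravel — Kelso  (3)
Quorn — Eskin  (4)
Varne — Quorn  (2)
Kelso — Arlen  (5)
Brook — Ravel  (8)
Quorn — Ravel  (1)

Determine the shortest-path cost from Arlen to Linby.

$7

Settle nodes by increasing distance from Arlen:
Arlen: 0
Brook: 4  (via Arlen)
Kelso: 5  (via Arlen)
Eskin: 6  (via Brook)
Hale: 6  (via Kelso)
Linby: 7  (via Arlen)
Shortest route: Arlen–Linby = $7.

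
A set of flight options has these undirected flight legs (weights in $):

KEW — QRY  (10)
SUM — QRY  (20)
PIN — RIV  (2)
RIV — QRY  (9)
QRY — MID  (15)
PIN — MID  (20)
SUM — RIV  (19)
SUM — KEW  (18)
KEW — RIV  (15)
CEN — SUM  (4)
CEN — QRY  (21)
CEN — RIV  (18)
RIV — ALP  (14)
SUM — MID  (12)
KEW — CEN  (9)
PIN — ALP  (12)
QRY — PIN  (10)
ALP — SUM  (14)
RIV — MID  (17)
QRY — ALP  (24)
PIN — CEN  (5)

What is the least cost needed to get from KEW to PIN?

$14

Shortest distances from KEW:
KEW: 0
CEN: 9  (via KEW)
QRY: 10  (via KEW)
SUM: 13  (via CEN)
PIN: 14  (via CEN)
Shortest route: KEW → CEN → PIN = $14.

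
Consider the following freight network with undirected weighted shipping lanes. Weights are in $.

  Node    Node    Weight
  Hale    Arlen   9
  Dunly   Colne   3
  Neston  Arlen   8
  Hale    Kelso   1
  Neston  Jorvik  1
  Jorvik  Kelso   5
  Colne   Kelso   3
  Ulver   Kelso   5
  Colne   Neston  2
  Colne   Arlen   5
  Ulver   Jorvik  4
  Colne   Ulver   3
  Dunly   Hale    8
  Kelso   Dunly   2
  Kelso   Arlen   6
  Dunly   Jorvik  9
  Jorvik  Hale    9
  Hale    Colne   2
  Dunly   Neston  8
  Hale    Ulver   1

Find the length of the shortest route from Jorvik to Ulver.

$4

Settle nodes by increasing distance from Jorvik:
Jorvik: 0
Neston: 1  (via Jorvik)
Colne: 3  (via Neston)
Ulver: 4  (via Jorvik)
Shortest route: Jorvik–Ulver = $4.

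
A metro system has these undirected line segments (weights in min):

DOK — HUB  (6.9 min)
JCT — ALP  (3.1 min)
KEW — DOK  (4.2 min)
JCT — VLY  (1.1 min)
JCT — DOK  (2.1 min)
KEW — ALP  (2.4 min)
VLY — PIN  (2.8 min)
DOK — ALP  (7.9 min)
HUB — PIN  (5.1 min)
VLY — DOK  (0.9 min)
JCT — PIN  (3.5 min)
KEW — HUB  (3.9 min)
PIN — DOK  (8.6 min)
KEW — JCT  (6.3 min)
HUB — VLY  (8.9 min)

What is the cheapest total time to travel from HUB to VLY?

7.8 min

Enumerating some paths:
HUB - DOK - VLY: 6.9+0.9 = 7.8
HUB - PIN - VLY: 5.1+2.8 = 7.9
HUB - KEW - DOK - VLY: 3.9+4.2+0.9 = 9
HUB - VLY: 8.9 = 8.9
Cheapest is HUB - DOK - VLY at 7.8 min.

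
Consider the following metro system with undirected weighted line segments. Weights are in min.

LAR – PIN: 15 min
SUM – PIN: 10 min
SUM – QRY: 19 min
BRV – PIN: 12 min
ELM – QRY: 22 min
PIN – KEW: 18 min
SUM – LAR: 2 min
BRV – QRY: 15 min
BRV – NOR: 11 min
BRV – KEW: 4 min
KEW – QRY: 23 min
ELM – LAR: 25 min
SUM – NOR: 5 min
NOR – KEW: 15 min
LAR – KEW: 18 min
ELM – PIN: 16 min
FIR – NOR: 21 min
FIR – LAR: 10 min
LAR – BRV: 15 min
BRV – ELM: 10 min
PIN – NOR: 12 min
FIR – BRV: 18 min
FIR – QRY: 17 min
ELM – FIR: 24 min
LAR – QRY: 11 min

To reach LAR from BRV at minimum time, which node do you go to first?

LAR

Enumerating some paths:
BRV → LAR: 15 = 15
BRV → NOR → SUM → LAR: 11+5+2 = 18
BRV → KEW → LAR: 4+18 = 22
The minimum is 15 min via BRV → LAR.
So from BRV the first move is to LAR.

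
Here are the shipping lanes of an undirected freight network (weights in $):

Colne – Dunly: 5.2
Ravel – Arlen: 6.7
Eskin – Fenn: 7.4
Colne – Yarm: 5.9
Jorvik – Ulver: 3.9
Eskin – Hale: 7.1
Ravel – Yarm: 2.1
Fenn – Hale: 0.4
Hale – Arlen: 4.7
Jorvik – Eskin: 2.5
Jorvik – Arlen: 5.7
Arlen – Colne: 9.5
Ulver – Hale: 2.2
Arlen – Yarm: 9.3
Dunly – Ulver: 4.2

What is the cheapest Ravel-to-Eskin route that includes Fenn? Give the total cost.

Best Ravel to Fenn: Ravel → Arlen → Hale → Fenn costing 11.8
Best Fenn to Eskin: Fenn → Eskin costing 7.4
Total via Fenn: 11.8 + 7.4 = $19.2.

$19.2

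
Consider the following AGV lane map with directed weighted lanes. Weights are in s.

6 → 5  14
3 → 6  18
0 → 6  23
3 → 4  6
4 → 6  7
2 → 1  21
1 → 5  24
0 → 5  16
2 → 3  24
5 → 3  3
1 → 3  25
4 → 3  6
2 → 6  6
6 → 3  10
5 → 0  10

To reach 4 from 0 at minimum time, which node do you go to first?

Compare a few routes:
0 - 6 - 5 - 3 - 4: 23+14+3+6 = 46
0 - 6 - 3 - 4: 23+10+6 = 39
0 - 5 - 3 - 4: 16+3+6 = 25
The minimum is 25 s via 0 - 5 - 3 - 4.
So from 0 the first move is to 5.

5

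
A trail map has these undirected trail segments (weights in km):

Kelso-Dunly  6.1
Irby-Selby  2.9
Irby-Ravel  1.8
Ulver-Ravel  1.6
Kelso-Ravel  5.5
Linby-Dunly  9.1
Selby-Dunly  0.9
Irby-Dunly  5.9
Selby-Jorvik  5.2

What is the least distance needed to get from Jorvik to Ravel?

9.9 km

Candidate routes:
Jorvik → Selby → Dunly → Irby → Ravel: 5.2+0.9+5.9+1.8 = 13.8
Jorvik → Selby → Irby → Ravel: 5.2+2.9+1.8 = 9.9
The minimum is 9.9 km via Jorvik → Selby → Irby → Ravel.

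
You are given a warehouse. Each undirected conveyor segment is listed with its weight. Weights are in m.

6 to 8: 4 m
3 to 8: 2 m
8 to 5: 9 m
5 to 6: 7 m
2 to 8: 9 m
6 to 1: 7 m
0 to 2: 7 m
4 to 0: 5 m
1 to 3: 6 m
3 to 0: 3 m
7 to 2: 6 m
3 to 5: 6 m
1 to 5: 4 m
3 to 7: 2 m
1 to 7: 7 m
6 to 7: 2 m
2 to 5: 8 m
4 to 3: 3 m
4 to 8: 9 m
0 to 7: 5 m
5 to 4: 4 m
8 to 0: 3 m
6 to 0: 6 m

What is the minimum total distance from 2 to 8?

Running Dijkstra from 2:
2: 0
7: 6  (via 2)
0: 7  (via 2)
3: 8  (via 7)
5: 8  (via 2)
6: 8  (via 7)
8: 9  (via 2)
Shortest route: 2–8 = 9 m.

9 m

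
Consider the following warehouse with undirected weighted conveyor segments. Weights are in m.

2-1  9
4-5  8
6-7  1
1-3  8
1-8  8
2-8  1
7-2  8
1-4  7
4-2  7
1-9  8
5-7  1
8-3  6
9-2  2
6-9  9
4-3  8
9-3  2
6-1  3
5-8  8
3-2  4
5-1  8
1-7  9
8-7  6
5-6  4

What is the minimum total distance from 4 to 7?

Running Dijkstra from 4:
4: 0
1: 7  (via 4)
2: 7  (via 4)
3: 8  (via 4)
5: 8  (via 4)
8: 8  (via 2)
7: 9  (via 5)
Shortest route: 4–5–7 = 9 m.

9 m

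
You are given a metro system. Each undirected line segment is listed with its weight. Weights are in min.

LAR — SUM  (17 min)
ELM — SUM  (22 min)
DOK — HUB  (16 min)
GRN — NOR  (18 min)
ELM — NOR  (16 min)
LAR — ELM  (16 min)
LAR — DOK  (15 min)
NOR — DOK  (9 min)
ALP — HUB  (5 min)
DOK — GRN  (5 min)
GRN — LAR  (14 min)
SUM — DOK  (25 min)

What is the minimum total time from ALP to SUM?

Running Dijkstra from ALP:
ALP: 0
HUB: 5  (via ALP)
DOK: 21  (via HUB)
GRN: 26  (via DOK)
NOR: 30  (via DOK)
LAR: 36  (via DOK)
SUM: 46  (via DOK)
Shortest route: ALP → HUB → DOK → SUM = 46 min.

46 min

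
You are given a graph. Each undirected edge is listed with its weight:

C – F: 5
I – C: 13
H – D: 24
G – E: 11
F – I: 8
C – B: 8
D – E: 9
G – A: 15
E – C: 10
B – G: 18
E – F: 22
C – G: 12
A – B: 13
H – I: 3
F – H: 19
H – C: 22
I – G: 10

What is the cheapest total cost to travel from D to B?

27

Running Dijkstra from D:
D: 0
E: 9  (via D)
C: 19  (via E)
G: 20  (via E)
F: 24  (via C)
H: 24  (via D)
B: 27  (via C)
Shortest route: D → E → C → B = 27.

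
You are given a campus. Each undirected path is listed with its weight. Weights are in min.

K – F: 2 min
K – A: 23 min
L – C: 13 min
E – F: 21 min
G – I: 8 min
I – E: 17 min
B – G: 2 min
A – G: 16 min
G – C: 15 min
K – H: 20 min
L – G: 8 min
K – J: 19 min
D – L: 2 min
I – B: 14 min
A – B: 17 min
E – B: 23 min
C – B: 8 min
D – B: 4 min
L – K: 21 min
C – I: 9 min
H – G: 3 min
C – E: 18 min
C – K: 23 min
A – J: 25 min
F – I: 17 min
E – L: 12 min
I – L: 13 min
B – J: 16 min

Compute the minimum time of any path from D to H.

Running Dijkstra from D:
D: 0
L: 2  (via D)
B: 4  (via D)
G: 6  (via B)
H: 9  (via G)
Shortest route: D–B–G–H = 9 min.

9 min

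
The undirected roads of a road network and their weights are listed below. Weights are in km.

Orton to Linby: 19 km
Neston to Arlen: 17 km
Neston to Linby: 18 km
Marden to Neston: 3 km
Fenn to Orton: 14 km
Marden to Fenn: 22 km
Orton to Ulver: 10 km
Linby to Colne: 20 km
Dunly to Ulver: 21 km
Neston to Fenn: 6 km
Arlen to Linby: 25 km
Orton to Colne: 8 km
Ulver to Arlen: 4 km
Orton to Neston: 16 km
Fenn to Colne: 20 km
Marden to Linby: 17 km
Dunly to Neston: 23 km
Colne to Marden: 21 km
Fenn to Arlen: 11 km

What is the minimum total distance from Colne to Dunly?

Running Dijkstra from Colne:
Colne: 0
Orton: 8  (via Colne)
Ulver: 18  (via Orton)
Linby: 20  (via Colne)
Fenn: 20  (via Colne)
Marden: 21  (via Colne)
Arlen: 22  (via Ulver)
Neston: 24  (via Orton)
Dunly: 39  (via Ulver)
Shortest route: Colne → Orton → Ulver → Dunly = 39 km.

39 km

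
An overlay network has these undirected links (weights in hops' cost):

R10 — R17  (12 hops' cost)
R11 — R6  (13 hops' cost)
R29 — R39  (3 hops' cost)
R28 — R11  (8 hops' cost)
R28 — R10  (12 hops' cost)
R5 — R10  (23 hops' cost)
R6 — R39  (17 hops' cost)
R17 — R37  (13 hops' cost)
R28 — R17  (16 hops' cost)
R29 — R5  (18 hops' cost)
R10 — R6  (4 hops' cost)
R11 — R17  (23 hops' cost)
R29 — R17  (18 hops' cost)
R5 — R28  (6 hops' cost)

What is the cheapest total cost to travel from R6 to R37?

Enumerating some paths:
R6 - R10 - R17 - R37: 4+12+13 = 29
R6 - R10 - R28 - R17 - R37: 4+12+16+13 = 45
Cheapest is R6 - R10 - R17 - R37 at 29 hops' cost.

29 hops' cost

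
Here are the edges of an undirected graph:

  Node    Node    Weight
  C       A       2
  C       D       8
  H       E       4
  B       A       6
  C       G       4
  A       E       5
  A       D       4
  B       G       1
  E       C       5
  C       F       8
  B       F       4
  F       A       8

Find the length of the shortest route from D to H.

Compare a few routes:
D–C–E–H: 8+5+4 = 17
D–C–A–E–H: 8+2+5+4 = 19
D–A–C–E–H: 4+2+5+4 = 15
D–A–E–H: 4+5+4 = 13
Cheapest is D–A–E–H at 13.

13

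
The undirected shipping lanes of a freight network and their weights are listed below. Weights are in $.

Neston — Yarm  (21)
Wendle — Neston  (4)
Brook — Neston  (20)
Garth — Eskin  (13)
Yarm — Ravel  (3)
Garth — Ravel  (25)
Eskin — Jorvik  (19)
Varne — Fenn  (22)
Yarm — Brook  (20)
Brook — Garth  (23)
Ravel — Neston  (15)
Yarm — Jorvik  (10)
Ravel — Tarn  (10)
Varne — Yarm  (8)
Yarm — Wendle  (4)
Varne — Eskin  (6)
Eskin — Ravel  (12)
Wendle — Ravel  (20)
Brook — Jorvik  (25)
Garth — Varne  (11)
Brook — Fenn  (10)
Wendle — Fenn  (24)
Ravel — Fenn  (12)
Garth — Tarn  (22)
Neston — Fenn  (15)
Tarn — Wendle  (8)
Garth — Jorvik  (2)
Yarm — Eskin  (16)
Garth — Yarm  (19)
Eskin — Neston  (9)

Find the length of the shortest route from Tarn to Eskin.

Running Dijkstra from Tarn:
Tarn: 0
Wendle: 8  (via Tarn)
Ravel: 10  (via Tarn)
Neston: 12  (via Wendle)
Yarm: 12  (via Wendle)
Varne: 20  (via Yarm)
Eskin: 21  (via Neston)
Shortest route: Tarn → Wendle → Neston → Eskin = $21.

$21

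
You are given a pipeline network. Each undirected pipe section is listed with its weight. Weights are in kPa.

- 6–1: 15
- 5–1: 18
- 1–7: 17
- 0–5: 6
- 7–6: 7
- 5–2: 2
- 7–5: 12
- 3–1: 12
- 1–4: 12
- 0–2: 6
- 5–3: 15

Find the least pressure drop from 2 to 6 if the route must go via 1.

Best 2 to 1: 2 → 5 → 1 costing 20
Best 1 to 6: 1 → 6 costing 15
Total via 1: 20 + 15 = 35 kPa.

35 kPa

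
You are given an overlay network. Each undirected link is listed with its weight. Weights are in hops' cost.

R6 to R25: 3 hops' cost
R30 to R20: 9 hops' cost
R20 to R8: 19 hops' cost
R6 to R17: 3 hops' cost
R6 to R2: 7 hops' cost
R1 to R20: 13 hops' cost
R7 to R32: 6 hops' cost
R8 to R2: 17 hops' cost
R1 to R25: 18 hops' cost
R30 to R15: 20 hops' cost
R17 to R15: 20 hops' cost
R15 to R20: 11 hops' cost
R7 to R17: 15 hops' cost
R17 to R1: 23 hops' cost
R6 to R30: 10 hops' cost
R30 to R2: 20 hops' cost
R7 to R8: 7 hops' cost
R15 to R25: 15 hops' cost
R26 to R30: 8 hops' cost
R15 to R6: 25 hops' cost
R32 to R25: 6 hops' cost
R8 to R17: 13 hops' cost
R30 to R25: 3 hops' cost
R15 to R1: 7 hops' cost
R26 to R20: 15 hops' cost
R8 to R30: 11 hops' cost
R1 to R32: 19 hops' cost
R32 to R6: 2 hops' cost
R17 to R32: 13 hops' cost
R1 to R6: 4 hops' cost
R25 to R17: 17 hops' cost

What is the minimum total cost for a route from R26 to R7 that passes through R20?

Shortest R26→R20: R26–R20 = 15
Shortest R20→R7: R20–R30–R25–R6–R32–R7 = 23
Total via R20: 15 + 23 = 38 hops' cost.

38 hops' cost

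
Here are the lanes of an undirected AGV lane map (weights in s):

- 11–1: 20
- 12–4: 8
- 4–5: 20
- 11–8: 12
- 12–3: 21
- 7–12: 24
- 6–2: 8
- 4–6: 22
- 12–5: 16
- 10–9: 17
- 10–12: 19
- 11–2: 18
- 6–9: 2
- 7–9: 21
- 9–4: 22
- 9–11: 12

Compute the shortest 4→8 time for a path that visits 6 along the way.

Best 4 to 6: 4 → 6 costing 22
Shortest 6→8: 6 → 9 → 11 → 8 = 26
Total via 6: 22 + 26 = 48 s.

48 s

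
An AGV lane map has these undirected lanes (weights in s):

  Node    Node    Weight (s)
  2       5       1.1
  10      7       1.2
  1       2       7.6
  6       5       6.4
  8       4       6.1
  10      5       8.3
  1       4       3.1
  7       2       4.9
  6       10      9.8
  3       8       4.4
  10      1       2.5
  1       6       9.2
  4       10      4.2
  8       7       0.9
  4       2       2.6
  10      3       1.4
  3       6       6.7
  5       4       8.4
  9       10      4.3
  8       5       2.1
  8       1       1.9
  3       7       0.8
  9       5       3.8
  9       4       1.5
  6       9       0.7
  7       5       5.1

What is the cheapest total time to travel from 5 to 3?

Shortest distances from 5:
5: 0
2: 1.1  (via 5)
8: 2.1  (via 5)
7: 3  (via 8)
4: 3.7  (via 2)
3: 3.8  (via 7)
Shortest route: 5 → 8 → 7 → 3 = 3.8 s.

3.8 s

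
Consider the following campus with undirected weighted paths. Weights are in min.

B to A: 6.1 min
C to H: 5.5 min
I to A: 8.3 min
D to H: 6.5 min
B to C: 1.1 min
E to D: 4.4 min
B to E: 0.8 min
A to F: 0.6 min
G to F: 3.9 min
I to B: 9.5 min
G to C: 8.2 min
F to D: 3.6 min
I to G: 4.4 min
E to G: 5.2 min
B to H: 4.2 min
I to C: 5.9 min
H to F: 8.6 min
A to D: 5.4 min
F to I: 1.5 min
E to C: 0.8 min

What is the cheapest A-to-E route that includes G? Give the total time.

Shortest A→G: A–F–G = 4.5
Best G to E: G–E costing 5.2
Total via G: 4.5 + 5.2 = 9.7 min.

9.7 min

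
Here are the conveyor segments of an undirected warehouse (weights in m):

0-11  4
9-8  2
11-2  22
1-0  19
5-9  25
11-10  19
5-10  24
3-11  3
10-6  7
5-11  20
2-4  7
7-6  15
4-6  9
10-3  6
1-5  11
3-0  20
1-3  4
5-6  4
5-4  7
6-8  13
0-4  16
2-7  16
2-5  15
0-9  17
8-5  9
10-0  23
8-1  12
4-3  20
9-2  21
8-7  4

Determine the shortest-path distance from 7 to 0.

Shortest distances from 7:
7: 0
8: 4  (via 7)
9: 6  (via 8)
5: 13  (via 8)
6: 15  (via 7)
1: 16  (via 8)
2: 16  (via 7)
3: 20  (via 1)
4: 20  (via 5)
10: 22  (via 6)
0: 23  (via 9)
Shortest route: 7–8–9–0 = 23 m.

23 m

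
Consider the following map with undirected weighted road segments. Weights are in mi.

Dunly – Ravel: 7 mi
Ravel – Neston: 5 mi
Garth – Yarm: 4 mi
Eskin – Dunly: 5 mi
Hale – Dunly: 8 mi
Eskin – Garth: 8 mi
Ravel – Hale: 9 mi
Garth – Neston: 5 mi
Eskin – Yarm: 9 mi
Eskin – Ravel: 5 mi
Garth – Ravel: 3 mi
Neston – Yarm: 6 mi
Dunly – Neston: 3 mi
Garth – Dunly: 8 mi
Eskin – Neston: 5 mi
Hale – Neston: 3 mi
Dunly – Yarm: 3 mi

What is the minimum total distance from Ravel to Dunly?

Shortest distances from Ravel:
Ravel: 0
Garth: 3  (via Ravel)
Neston: 5  (via Ravel)
Eskin: 5  (via Ravel)
Dunly: 7  (via Ravel)
Shortest route: Ravel → Dunly = 7 mi.

7 mi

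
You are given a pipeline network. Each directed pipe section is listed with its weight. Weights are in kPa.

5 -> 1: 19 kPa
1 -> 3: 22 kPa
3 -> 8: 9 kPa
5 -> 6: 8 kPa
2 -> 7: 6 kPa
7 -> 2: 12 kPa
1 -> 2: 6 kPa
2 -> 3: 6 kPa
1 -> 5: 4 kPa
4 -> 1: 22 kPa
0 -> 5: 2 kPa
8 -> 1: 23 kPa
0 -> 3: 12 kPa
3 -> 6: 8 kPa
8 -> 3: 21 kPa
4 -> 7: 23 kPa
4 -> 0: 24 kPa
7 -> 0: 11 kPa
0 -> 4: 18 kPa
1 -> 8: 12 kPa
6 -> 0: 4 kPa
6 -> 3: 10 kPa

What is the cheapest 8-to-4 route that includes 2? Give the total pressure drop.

Shortest 8→2: 8 → 1 → 2 = 29
Best 2 to 4: 2 → 7 → 0 → 4 costing 35
Total via 2: 29 + 35 = 64 kPa.

64 kPa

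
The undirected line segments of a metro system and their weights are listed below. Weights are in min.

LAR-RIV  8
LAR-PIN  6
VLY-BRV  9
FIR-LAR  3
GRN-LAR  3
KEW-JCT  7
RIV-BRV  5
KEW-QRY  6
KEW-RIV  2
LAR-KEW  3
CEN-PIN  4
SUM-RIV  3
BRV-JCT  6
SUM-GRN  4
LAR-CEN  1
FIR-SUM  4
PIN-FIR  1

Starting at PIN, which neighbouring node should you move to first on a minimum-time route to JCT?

FIR

Compare a few routes:
PIN → CEN → LAR → KEW → JCT: 4+1+3+7 = 15
PIN → FIR → LAR → KEW → JCT: 1+3+3+7 = 14
Cheapest is PIN → FIR → LAR → KEW → JCT at 14 min.
So from PIN the first move is to FIR.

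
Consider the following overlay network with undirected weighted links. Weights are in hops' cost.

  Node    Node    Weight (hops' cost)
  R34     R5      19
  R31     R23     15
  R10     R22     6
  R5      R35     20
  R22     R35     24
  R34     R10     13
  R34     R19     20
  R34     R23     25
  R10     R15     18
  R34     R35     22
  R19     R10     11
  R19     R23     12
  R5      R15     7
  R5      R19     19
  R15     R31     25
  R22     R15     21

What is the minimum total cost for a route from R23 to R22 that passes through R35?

71 hops' cost

Shortest R23→R35: R23–R34–R35 = 47
Shortest R35→R22: R35–R22 = 24
Total via R35: 47 + 24 = 71 hops' cost.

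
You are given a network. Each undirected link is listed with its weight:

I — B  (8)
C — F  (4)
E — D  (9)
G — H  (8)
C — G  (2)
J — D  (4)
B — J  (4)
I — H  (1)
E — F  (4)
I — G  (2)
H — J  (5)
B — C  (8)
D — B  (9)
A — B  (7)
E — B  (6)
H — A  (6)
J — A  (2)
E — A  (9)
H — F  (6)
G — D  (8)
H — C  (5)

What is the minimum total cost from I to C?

4

Shortest distances from I:
I: 0
H: 1  (via I)
G: 2  (via I)
C: 4  (via G)
Shortest route: I–G–C = 4.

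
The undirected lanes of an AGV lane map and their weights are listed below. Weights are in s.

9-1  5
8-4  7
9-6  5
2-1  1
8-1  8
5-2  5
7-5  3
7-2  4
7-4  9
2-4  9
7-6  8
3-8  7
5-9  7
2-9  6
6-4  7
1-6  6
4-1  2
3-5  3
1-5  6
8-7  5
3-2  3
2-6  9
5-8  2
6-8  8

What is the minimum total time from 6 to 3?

10 s

Settle nodes by increasing distance from 6:
6: 0
9: 5  (via 6)
1: 6  (via 6)
2: 7  (via 1)
4: 7  (via 6)
7: 8  (via 6)
8: 8  (via 6)
3: 10  (via 2)
Shortest route: 6 → 1 → 2 → 3 = 10 s.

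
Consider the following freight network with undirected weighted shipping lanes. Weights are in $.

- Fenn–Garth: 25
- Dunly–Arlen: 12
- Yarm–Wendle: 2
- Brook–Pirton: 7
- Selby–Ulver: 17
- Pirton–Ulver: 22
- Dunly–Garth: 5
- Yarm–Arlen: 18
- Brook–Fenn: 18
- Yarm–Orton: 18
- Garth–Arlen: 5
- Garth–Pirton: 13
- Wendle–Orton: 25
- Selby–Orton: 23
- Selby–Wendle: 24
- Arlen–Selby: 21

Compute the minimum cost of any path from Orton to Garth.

Compare a few routes:
Orton - Yarm - Arlen - Dunly - Garth: 18+18+12+5 = 53
Orton - Selby - Arlen - Garth: 23+21+5 = 49
Orton - Wendle - Yarm - Arlen - Garth: 25+2+18+5 = 50
Orton - Yarm - Arlen - Garth: 18+18+5 = 41
The minimum is $41 via Orton - Yarm - Arlen - Garth.

$41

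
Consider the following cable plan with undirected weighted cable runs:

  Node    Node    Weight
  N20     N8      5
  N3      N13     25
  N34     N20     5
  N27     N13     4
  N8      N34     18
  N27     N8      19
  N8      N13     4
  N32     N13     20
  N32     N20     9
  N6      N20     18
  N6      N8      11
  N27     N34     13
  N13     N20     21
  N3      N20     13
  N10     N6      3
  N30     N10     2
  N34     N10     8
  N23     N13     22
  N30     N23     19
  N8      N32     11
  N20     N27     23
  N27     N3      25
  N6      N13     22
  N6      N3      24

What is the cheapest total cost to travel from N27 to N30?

23

Candidate routes:
N27 → N13 → N8 → N6 → N10 → N30: 4+4+11+3+2 = 24
N27 → N34 → N10 → N30: 13+8+2 = 23
The minimum is 23 via N27 → N34 → N10 → N30.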